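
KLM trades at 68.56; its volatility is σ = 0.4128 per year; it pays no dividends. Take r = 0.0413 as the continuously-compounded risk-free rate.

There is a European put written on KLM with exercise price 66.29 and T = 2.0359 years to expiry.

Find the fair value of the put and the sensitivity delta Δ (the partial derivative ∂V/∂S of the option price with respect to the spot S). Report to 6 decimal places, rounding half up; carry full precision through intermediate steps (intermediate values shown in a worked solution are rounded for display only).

price = 11.480022
Δ = -0.310505

σ√T = 0.4128·√2.0359 = 0.589004
d₁ = (ln(S/K) + (r+σ²/2)T) / (σ√T) = (ln(68.56/66.29) + (0.0413+0.4128²/2)·2.0359) / 0.589004 = (0.033670 + 0.257545) / 0.589004 = 0.494421
d₂ = d₁ − σ√T = 0.494421 − 0.589004 = -0.094583
e^{−rT} = 0.919355
N(−d₁) = 0.310505,  N(−d₂) = 0.537677
Put price V = K·e^{−rT}·N(−d₂) − S·N(−d₁) = 32.768217 − 21.288195 = 11.480022
Δ = −N(−d₁) = -0.310505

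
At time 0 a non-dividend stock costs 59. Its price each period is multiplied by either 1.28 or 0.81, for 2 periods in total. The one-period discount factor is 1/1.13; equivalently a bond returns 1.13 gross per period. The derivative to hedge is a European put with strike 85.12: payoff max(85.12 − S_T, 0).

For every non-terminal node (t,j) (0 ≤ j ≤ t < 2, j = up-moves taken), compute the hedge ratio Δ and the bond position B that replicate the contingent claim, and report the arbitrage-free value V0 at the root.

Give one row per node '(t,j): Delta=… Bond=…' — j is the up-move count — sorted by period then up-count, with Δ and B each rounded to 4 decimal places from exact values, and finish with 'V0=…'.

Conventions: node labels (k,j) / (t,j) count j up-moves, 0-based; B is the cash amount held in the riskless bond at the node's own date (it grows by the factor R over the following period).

(0,0): Delta=-0.7491 Bond=56.0518
(1,0): Delta=-1.0000 Bond=75.3274
(1,1): Delta=-0.6747 Bond=57.7188
V0=11.8529

Under the risk-neutral measure, an up-move has probability p* = (R−d)/(u−d) = 0.6809 and values discount at R = 1.13.
Terminal payoffs: V(2,0)=46.4101, V(2,1)=23.9488, V(2,2)=0.0000
(1,0): S=47.7900. Δ = (V_up−V_dn)/(S_up−S_dn) = (23.9488−46.4101)/(61.1712−38.7099) = -1.0000. V = [p*·23.9488 + (1−p*)·46.4101]/1.13 = 27.5374. B = V − Δ·S = 75.3274.
(1,1): S=75.5200. Δ = (V_up−V_dn)/(S_up−S_dn) = (0.0000−23.9488)/(96.6656−61.1712) = -0.6747. V = [p*·0.0000 + (1−p*)·23.9488]/1.13 = 6.7639. B = V − Δ·S = 57.7188.
(0,0): S=59.0000. Δ = (V_up−V_dn)/(S_up−S_dn) = (6.7639−27.5374)/(75.5200−47.7900) = -0.7491. V = [p*·6.7639 + (1−p*)·27.5374]/1.13 = 11.8529. B = V − Δ·S = 56.0518.
Sanity check at the root: Δ(0,0)·S0 + B(0,0) reproduces V0 = 11.8529.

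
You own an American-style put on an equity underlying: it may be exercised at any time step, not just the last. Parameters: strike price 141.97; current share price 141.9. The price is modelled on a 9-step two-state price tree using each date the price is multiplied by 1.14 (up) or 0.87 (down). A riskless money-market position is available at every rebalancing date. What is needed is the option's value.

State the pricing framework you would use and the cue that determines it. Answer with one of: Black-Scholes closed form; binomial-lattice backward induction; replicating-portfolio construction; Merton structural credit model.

Key observation: an American put (K = 141.97, S₀ = 141.9) on a 9-date tree has no closed form — the optimal stopping decision is embedded and must be resolved recursively from expiry.

framework: binomial-lattice backward induction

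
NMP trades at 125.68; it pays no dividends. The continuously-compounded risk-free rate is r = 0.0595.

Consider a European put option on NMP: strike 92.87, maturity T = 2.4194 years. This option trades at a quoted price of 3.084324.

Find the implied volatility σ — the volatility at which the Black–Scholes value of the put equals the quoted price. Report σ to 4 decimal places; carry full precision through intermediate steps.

At σ = 0.2704 the Black–Scholes value reproduces the quote:
σ√T = 0.2704·√2.4194 = 0.420592
d₁ = (ln(S/K) + (r+σ²/2)T) / (σ√T) = (ln(125.68/92.87) + (0.0595+0.2704²/2)·2.4194) / 0.420592 = (0.302538 + 0.232403) / 0.420592 = 1.271878
d₂ = d₁ − σ√T = 1.271878 − 0.420592 = 0.851287
e^{−rT} = 0.865927
N(−d₁) = 0.101708,  N(−d₂) = 0.197305
V = K·e^{−rT}·N(−d₂) − S·N(−d₁) = 15.867009 − 12.782684 = 3.084324 (the observed quote) — the price is monotone increasing in volatility, hence this σ is the only solution

sigma = 0.2704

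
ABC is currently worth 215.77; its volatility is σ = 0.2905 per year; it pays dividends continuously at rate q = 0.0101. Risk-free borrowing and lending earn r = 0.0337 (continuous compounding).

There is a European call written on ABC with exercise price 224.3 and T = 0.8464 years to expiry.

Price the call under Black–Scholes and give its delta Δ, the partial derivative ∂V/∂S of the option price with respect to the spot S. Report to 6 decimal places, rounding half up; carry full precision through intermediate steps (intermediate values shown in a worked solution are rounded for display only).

σ√T = 0.2905·√0.8464 = 0.267260
d₁ = (ln(S/K) + (r−q+σ²/2)T) / (σ√T) = (ln(215.77/224.3) + (0.0337−0.0101+0.2905²/2)·0.8464) / 0.267260 = (-0.038771 + 0.055689) / 0.267260 = 0.063300
d₂ = d₁ − σ√T = 0.063300 − 0.267260 = -0.203960
e^{−rT} = 0.971879
e^{−qT} = 0.991488
N(d₁) = 0.525236,  N(d₂) = 0.419192
Call price V = S·e^{−qT}·N(d₁) − K·e^{−rT}·N(d₂) = 112.365530 − 91.380810 = 20.984719
Δ = e^{−qT}·N(d₁) = 0.520765

price = 20.984719
Δ = 0.520765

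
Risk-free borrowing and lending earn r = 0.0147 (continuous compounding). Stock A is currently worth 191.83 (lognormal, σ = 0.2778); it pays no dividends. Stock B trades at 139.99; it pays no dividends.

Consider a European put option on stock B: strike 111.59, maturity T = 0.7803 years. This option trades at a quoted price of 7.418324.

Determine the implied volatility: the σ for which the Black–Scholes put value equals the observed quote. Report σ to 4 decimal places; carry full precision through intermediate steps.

sigma = 0.4265

At σ = 0.4265 the Black–Scholes value reproduces the quote:
σ√T = 0.4265·√0.7803 = 0.376747
d₁ = (ln(S/K) + (r+σ²/2)T) / (σ√T) = (ln(139.99/111.59) + (0.0147+0.4265²/2)·0.7803) / 0.376747 = (0.226740 + 0.082440) / 0.376747 = 0.820654
d₂ = d₁ − σ√T = 0.820654 − 0.376747 = 0.443907
e^{−rT} = 0.988595
N(−d₁) = 0.205922,  N(−d₂) = 0.328555
V = K·e^{−rT}·N(−d₂) − S·N(−d₁) = 36.245284 − 28.826960 = 7.418324 (the quoted price), and the Black–Scholes price is strictly increasing in σ, so σ is unique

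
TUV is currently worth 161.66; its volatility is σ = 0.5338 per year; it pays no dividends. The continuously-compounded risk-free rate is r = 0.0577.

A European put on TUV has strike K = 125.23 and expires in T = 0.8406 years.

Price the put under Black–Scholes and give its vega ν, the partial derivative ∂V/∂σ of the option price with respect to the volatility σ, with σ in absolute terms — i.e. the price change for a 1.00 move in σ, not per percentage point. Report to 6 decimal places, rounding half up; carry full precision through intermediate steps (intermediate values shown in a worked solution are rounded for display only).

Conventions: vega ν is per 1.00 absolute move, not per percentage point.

price = 10.901797
ν = 40.656238

σ√T = 0.5338·√0.8406 = 0.489410
d₁ = (ln(S/K) + (r+σ²/2)T) / (σ√T) = (ln(161.66/125.23) + (0.0577+0.5338²/2)·0.8406) / 0.489410 = (0.255343 + 0.168264) / 0.489410 = 0.865546
d₂ = d₁ − σ√T = 0.865546 − 0.489410 = 0.376135
e^{−rT} = 0.952655
N(−d₁) = 0.193370,  N(−d₂) = 0.353408
Put price V = K·e^{−rT}·N(−d₂) − S·N(−d₁) = 42.161928 − 31.260131 = 10.901797
φ(d₁) = (1/√(2π))·e^{−d₁²/2} = 0.274303
ν = S·φ(d₁)·√T = 40.656238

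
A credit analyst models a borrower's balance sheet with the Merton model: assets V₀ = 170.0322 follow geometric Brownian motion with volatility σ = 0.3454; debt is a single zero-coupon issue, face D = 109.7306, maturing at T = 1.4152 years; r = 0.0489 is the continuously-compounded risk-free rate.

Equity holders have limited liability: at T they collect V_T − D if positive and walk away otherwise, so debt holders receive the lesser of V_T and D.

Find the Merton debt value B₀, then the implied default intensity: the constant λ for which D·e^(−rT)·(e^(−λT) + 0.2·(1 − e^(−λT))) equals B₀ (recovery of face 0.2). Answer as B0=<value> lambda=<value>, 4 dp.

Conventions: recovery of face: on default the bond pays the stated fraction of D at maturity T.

B0=99.6001 lambda=0.0245

Equity is a call on the firm's assets struck at D = 109.7306:
d₁ = [ln(V₀/D) + (r + σ²/2)T] / (σ√T)
   = [ln(170.0322/109.7306) + (0.0489 + 0.5·0.3454²)·1.4152] / (0.3454·√1.4152)
   = [0.437960 + 0.153621] / 0.410895 = 1.439735
d₂ = d₁ − σ√T = 1.439735 − 0.410895 = 1.028839
N(d₁) = 0.925029,  N(d₂) = 0.848222,  e^(−rT) = 0.933137
E₀ = V₀·N(d₁) − D·e^(−rT)·N(d₂)
   = 170.0322·0.925029 − 109.7306·0.933137·0.848222 = 70.432062
B₀ = V₀ − E₀ = 170.0322 − 70.432062 = 99.600138
e^(−λT) = (B₀·e^(rT)/D − 0.2)/(1 − 0.2) = (99.6001·1.071654/109.7306 − 0.2)/0.8 = 0.96589658
λ = −ln(0.96589658)/1.4152 = 0.024518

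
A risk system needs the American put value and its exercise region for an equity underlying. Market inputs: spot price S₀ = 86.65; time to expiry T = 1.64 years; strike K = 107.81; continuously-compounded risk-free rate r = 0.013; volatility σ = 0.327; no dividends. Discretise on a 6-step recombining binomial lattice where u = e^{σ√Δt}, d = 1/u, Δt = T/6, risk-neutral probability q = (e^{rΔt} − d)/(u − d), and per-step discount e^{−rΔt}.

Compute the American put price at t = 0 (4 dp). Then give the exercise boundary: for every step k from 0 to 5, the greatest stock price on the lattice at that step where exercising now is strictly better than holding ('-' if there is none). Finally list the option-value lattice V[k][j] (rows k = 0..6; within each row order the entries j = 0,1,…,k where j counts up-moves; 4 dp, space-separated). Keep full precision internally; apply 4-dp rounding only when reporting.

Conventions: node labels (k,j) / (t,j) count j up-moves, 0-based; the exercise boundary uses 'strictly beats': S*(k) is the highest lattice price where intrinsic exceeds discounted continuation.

Δt=0.27333, u=1.18644, d=0.84286, q=0.46772, disc=e^(-rΔt)=0.99645
k=6 terminal: V=max(K-S,0) → 76.7439 64.0799 46.2534 21.1600 0.0000 0.0000 0.0000
k=5: j=0 S=36.8582 intr=70.9518 cont=70.5694 V=70.9518[EX]; j=1 S=51.8833 intr=55.9267 cont=55.5443 V=55.9267[EX]; j=2 S=73.0334 intr=34.7766 cont=34.3942 V=34.7766[EX]; j=3 S=102.8053 intr=5.0047 cont=11.2230 V=11.2230[hold]; j=4 S=144.7136 intr=0.0000 cont=0.0000 V=0.0000[hold]; j=5 S=203.7057 intr=0.0000 cont=0.0000 V=0.0000[hold]  S*(5)=73.0334
k=4: j=0 S=43.7301 intr=64.0799 cont=63.6974 V=64.0799[EX]; j=1 S=61.5566 intr=46.2534 cont=45.8710 V=46.2534[EX]; j=2 S=86.6500 intr=21.1600 cont=23.6757 V=23.6757[hold]; j=3 S=121.9726 intr=0.0000 cont=5.9525 V=5.9525[hold]; j=4 S=171.6944 intr=0.0000 cont=0.0000 V=0.0000[hold]  S*(4)=61.5566
k=3: j=0 S=51.8833 intr=55.9267 cont=55.5443 V=55.9267[EX]; j=1 S=73.0334 intr=34.7766 cont=35.5667 V=35.5667[hold]; j=2 S=102.8053 intr=5.0047 cont=15.3316 V=15.3316[hold]; j=3 S=144.7136 intr=0.0000 cont=3.1572 V=3.1572[hold]  S*(3)=51.8833
k=2: j=0 S=61.5566 intr=46.2534 cont=46.2392 V=46.2534[EX]; j=1 S=86.6500 intr=21.1600 cont=26.0096 V=26.0096[hold]; j=2 S=121.9726 intr=0.0000 cont=9.6031 V=9.6031[hold]  S*(2)=61.5566
k=1: j=0 S=73.0334 intr=34.7766 cont=36.6544 V=36.6544[hold]; j=1 S=102.8053 intr=5.0047 cont=18.2709 V=18.2709[hold]  S*(1)=-
k=0: j=0 S=86.6500 intr=21.1600 cont=27.9565 V=27.9565[hold]  S*(0)=-

price = 27.9565
boundary = - - 61.5566 51.8833 61.5566 73.0334
tree:
27.9565
36.6544 18.2709
46.2534 26.0096 9.6031
55.9267 35.5667 15.3316 3.1572
64.0799 46.2534 23.6757 5.9525 0.0000
70.9518 55.9267 34.7766 11.2230 0.0000 0.0000
76.7439 64.0799 46.2534 21.1600 0.0000 0.0000 0.0000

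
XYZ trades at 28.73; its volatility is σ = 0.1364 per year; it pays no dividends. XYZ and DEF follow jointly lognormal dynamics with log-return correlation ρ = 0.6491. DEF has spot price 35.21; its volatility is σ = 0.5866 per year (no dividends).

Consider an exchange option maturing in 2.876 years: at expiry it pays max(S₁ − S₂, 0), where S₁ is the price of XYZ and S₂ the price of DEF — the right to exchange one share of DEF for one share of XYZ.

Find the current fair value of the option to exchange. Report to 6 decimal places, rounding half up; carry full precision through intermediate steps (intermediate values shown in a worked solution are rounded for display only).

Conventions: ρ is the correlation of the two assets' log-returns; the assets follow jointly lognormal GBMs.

σ_eff = √(σ₁² + σ₂² − 2ρσ₁σ₂) = √(0.1364² + 0.5866² − 2·0.6491·0.1364·0.5866) = 0.508756
d₁ = (ln(S₁/S₂) + (q₂ − q₁ + σ_eff²/2)T) / (σ_eff√T) = (ln(28.73/35.21) + (0.0 − 0.0 + 0.129416)·2.876) / 0.862788 = 0.195660
d₂ = d₁ − σ_eff√T = 0.195660 − 0.862788 = -0.667128
N(d₁) = 0.577562,  N(d₂) = 0.252345
V = S₁·e^{−q₁T}·N(d₁) − S₂·e^{−q₂T}·N(d₂) = 16.593352 − 8.885077 = 7.708275
Key observation: the rate r is irrelevant here: denominating values in DEF turns the exchange into a ratio option on S₁/S₂, and discounting at r drops out.

exchange price = 7.708275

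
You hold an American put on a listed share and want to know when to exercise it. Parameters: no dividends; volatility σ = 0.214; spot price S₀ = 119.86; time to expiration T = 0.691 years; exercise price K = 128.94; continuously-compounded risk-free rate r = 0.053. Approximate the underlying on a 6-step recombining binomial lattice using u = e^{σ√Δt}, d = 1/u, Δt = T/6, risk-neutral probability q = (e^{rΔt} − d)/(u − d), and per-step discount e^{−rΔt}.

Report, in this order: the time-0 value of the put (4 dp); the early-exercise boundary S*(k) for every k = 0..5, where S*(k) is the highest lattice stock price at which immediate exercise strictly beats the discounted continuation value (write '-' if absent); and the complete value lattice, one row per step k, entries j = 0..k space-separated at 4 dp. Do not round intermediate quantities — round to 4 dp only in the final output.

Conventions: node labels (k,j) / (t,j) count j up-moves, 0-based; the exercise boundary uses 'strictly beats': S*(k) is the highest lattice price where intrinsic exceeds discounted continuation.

Δt=0.11517, u=1.07533, d=0.92995, q=0.52397, disc=e^(-rΔt)=0.99391
k=6 terminal: V=max(K-S,0) → 51.4163 39.2974 25.2840 9.0800 0.0000 0.0000 0.0000
k=5: j=0 S=83.3632 intr=45.5768 cont=44.7922 V=45.5768[EX]; j=1 S=96.3950 intr=32.5450 cont=31.7604 V=32.5450[EX]; j=2 S=111.4639 intr=17.4761 cont=16.6915 V=17.4761[EX]; j=3 S=128.8885 intr=0.0515 cont=4.2961 V=4.2961[hold]; j=4 S=149.0370 intr=0.0000 cont=0.0000 V=0.0000[hold]; j=5 S=172.3353 intr=0.0000 cont=0.0000 V=0.0000[hold]  S*(5)=111.4639
k=4: j=0 S=89.6426 intr=39.2974 cont=38.5128 V=39.2974[EX]; j=1 S=103.6560 intr=25.2840 cont=24.4994 V=25.2840[EX]; j=2 S=119.8600 intr=9.0800 cont=10.5059 V=10.5059[hold]; j=3 S=138.5971 intr=0.0000 cont=2.0326 V=2.0326[hold]; j=4 S=160.2633 intr=0.0000 cont=0.0000 V=0.0000[hold]  S*(4)=103.6560
k=3: j=0 S=96.3950 intr=32.5450 cont=31.7604 V=32.5450[EX]; j=1 S=111.4639 intr=17.4761 cont=17.4340 V=17.4761[EX]; j=2 S=128.8885 intr=0.0515 cont=6.0293 V=6.0293[hold]; j=3 S=149.0370 intr=0.0000 cont=0.9617 V=0.9617[hold]  S*(3)=111.4639
k=2: j=0 S=103.6560 intr=25.2840 cont=24.4994 V=25.2840[EX]; j=1 S=119.8600 intr=9.0800 cont=11.4085 V=11.4085[hold]; j=2 S=138.5971 intr=0.0000 cont=3.3535 V=3.3535[hold]  S*(2)=103.6560
k=1: j=0 S=111.4639 intr=17.4761 cont=17.9041 V=17.9041[hold]; j=1 S=128.8885 intr=0.0515 cont=7.1442 V=7.1442[hold]  S*(1)=-
k=0: j=0 S=119.8600 intr=9.0800 cont=12.1916 V=12.1916[hold]  S*(0)=-

price = 12.1916
boundary = - - 103.6560 111.4639 103.6560 111.4639
tree:
12.1916
17.9041 7.1442
25.2840 11.4085 3.3535
32.5450 17.4761 6.0293 0.9617
39.2974 25.2840 10.5059 2.0326 0.0000
45.5768 32.5450 17.4761 4.2961 0.0000 0.0000
51.4163 39.2974 25.2840 9.0800 0.0000 0.0000 0.0000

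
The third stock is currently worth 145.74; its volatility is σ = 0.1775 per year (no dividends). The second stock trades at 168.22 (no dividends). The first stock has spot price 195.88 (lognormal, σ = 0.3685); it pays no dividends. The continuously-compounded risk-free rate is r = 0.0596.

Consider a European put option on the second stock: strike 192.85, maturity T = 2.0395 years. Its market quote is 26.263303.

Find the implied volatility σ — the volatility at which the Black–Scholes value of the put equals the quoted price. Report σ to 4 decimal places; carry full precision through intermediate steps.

At σ = 0.2600 the Black–Scholes value reproduces the quote:
σ√T = 0.26·√2.0395 = 0.371309
d₁ = (ln(S/K) + (r+σ²/2)T) / (σ√T) = (ln(168.22/192.85) + (0.0596+0.26²/2)·2.0395) / 0.371309 = (-0.136640 + 0.190489) / 0.371309 = 0.145026
d₂ = d₁ − σ√T = 0.145026 − 0.371309 = -0.226283
e^{−rT} = 0.885543
N(−d₁) = 0.442345,  N(−d₂) = 0.589509
V = K·e^{−rT}·N(−d₂) − S·N(−d₁) = 100.674637 − 74.411334 = 26.263303 (the quoted price), and the Black–Scholes price is strictly increasing in σ, so σ is unique

sigma = 0.2600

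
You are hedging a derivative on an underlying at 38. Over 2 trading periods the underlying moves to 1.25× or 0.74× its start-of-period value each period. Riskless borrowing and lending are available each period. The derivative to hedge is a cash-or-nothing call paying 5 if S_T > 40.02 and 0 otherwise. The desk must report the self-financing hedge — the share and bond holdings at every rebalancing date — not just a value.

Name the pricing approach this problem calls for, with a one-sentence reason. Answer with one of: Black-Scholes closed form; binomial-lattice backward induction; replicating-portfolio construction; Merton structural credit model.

Key observation: the mandate to exhibit the hedge at every date and state singles out the replicating-portfolio construction on the 2-period tree with factors 1.25 and 0.74 from 38.

framework: replicating-portfolio construction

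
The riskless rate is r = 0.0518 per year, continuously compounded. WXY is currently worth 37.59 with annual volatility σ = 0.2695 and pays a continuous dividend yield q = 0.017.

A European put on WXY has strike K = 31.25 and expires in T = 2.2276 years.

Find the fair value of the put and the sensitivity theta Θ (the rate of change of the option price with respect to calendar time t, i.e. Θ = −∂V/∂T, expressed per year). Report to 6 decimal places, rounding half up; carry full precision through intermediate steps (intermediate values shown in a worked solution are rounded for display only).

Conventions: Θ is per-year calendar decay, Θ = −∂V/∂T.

σ√T = 0.2695·√2.2276 = 0.402233
d₁ = (ln(S/K) + (r−q+σ²/2)T) / (σ√T) = (ln(37.59/31.25) + (0.0518−0.017+0.2695²/2)·2.2276) / 0.402233 = (0.184719 + 0.158416) / 0.402233 = 0.853075
d₂ = d₁ − σ√T = 0.853075 − 0.402233 = 0.450842
e^{−rT} = 0.891019
e^{−qT} = 0.962839
N(−d₁) = 0.196809,  N(−d₂) = 0.326052
Put price V = K·e^{−rT}·N(−d₂) − S·e^{−qT}·N(−d₁) = 9.078690 − 7.123123 = 1.955566
φ(d₁) = (1/√(2π))·e^{−d₁²/2} = 0.277258
Θ = −S·e^{−qT}·φ(d₁)·σ/(2√T) − q·S·e^{−qT}·N(−d₁) + r·K·e^{−rT}·N(−d₂) = −0.905983 − 0.121093 + 0.470276 = -0.556800

price = 1.955566
Θ = -0.556800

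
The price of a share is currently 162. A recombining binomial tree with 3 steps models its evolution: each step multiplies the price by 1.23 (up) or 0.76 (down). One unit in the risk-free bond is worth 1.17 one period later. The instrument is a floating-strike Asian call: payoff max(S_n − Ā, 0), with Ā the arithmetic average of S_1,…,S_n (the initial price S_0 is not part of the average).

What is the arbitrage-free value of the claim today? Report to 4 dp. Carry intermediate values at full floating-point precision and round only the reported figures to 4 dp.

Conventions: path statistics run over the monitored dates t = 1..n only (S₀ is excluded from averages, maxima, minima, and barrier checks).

Under the martingale measure an up-move has probability p* = 0.8723; value the claim as the probability-weighted average of per-path payoffs, discounted 3 periods at R = 1.17.
Enumerate all 2^3 = 8 price paths (U = up ×1.23, D = down ×0.76); each path with k up-moves has probability p*^k·(1−p*)^(3−k).
DDD: Ā=95.9351, payoff=0.0000, prob=0.002080
UDD: Ā=155.2634, payoff=0.0000, prob=0.014217
DUD: Ā=129.8834, payoff=0.0000, prob=0.014217
UUD: Ā=210.2060, payoff=0.0000, prob=0.097146
DDU: Ā=110.5946, payoff=4.4980, prob=0.014217
UDU: Ā=178.9886, payoff=7.2796, prob=0.097146
DUU: Ā=153.6086, payoff=32.6596, prob=0.097146
UUU: Ā=248.6034, payoff=52.8570, prob=0.663832
Price = Σ prob·payoff / R^3 = 39.032066 / 1.601613 = 24.3705

price = 24.3705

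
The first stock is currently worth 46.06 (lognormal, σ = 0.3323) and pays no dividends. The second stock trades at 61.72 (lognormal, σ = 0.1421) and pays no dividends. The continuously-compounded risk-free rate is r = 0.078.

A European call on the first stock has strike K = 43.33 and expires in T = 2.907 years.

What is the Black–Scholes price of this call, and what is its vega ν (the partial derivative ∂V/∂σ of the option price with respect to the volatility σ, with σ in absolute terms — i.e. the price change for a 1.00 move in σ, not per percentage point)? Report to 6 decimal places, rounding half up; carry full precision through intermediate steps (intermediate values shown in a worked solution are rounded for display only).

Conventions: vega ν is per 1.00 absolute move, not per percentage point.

σ√T = 0.3323·√2.907 = 0.566569
d₁ = (ln(S/K) + (r+σ²/2)T) / (σ√T) = (ln(46.06/43.33) + (0.078+0.3323²/2)·2.907) / 0.566569 = (0.061100 + 0.387246) / 0.566569 = 0.791335
d₂ = d₁ − σ√T = 0.791335 − 0.566569 = 0.224766
e^{−rT} = 0.797123
N(d₁) = 0.785626,  N(d₂) = 0.588919
Call price V = S·N(d₁) − K·e^{−rT}·N(d₂) = 36.185921 − 20.340890 = 15.845031
φ(d₁) = (1/√(2π))·e^{−d₁²/2} = 0.291696
ν = S·φ(d₁)·√T = 22.907438

price = 15.845031
ν = 22.907438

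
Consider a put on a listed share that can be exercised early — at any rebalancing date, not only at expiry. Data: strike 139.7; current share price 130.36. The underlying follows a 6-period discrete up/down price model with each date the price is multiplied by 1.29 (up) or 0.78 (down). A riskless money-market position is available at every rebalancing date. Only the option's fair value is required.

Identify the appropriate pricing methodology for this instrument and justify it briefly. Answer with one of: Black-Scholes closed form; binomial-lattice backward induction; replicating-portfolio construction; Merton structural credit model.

framework: binomial-lattice backward induction

Key observation: the exercise right at every one of the 6 steps is what matters: each node needs max(139.7 − S, continuation), which only the stepwise tree valuation starting from spot 130.36 delivers.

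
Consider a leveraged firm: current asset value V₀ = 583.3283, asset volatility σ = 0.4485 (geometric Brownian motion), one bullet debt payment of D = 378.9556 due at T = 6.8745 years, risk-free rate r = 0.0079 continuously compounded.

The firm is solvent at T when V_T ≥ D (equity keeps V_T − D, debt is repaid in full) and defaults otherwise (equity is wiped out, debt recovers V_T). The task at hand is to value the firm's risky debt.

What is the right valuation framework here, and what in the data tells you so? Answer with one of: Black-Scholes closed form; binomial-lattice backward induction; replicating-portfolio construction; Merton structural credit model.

framework: Merton structural credit model

Key observation: the asked-for credit quantity lives on the firm's capital structure — asset value, asset volatility, debt face 378.9556 — which is the structural model's domain.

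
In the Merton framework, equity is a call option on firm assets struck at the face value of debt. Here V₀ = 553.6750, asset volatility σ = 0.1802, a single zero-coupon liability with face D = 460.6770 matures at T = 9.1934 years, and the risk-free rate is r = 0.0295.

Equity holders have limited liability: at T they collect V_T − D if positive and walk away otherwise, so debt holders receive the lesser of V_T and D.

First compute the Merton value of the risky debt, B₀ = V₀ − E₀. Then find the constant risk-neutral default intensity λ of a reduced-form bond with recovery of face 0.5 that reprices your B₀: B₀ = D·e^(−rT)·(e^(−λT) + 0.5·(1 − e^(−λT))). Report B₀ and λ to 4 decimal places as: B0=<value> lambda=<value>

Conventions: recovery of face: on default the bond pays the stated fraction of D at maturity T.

B0=324.5282 lambda=0.0180

Apply the equity-as-call identities (strike 460.6770, horizon 9.1934 years):
d₁ = [ln(V₀/D) + (r + σ²/2)T] / (σ√T)
   = [ln(553.6750/460.6770) + (0.0295 + 0.5·0.1802²)·9.1934] / (0.1802·√9.1934)
   = [0.183881 + 0.420470] / 0.546378 = 1.106104
d₂ = d₁ − σ√T = 1.106104 − 0.546378 = 0.559726
N(d₁) = 0.865659,  N(d₂) = 0.712167,  e^(−rT) = 0.762460
E₀ = V₀·N(d₁) − D·e^(−rT)·N(d₂)
   = 553.6750·0.865659 − 460.6770·0.762460·0.712167 = 229.146828
B₀ = V₀ − E₀ = 553.6750 − 229.146828 = 324.528172
e^(−λT) = (B₀·e^(rT)/D − 0.5)/(1 − 0.5) = (324.5282·1.311544/460.6770 − 0.5)/0.5 = 0.84785918
λ = −ln(0.84785918)/9.1934 = 0.017952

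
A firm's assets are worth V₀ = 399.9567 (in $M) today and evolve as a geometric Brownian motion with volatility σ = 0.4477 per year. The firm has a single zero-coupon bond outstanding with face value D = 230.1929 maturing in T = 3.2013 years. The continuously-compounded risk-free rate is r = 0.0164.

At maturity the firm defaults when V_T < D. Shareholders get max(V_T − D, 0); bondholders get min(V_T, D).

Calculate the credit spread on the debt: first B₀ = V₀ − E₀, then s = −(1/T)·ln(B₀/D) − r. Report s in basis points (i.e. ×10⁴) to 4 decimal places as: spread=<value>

With assets at 399.9567 and a single debt payment of 230.1929 at 3.2013 years:
d₁ = [ln(V₀/D) + (r + σ²/2)T] / (σ√T)
   = [ln(399.9567/230.1929) + (0.0164 + 0.5·0.4477²)·3.2013] / (0.4477·√3.2013)
   = [0.552439 + 0.373328] / 0.801033 = 1.155716
d₂ = d₁ − σ√T = 1.155716 − 0.801033 = 0.354684
N(d₁) = 0.876101,  N(d₂) = 0.638587,  e^(−rT) = 0.948853
E₀ = V₀·N(d₁) − D·e^(−rT)·N(d₂)
   = 399.9567·0.876101 − 230.1929·0.948853·0.638587 = 210.923009
B₀ = V₀ − E₀ = 399.9567 − 210.923009 = 189.033691
spread = −(1/T)·ln(B₀/D) − r = −(1/3.2013)·ln(189.033691/230.1929) − 0.0164 = 0.04513513
in basis points: 0.04513513 × 10⁴ = 451.3513 bp

spread=451.3513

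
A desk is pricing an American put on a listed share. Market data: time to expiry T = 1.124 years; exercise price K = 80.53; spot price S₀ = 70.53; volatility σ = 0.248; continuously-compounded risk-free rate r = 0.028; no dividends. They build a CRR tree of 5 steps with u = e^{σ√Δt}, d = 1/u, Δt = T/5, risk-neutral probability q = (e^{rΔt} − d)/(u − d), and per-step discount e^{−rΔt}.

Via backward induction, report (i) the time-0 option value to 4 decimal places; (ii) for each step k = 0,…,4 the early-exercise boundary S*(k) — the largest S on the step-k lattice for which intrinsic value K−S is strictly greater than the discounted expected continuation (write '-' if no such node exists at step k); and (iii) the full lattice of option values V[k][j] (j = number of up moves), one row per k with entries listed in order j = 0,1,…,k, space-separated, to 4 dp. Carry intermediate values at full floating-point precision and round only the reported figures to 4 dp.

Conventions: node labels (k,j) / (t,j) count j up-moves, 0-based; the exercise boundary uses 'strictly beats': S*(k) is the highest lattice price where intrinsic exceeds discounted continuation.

params: Δt=0.22480 u=1.12478 d=0.88907 q=0.49743 e^(-rΔt)=0.99373
t_5 payoffs: 41.3520 30.9650 17.8242 1.1995 0.0000 0.0000
t_4: node(4,0) S=44.0665 payoff=36.4635 vs cont=35.9582 → 36.4635 [stop]  node(4,1) S=55.7495 payoff=24.7805 vs cont=24.2752 → 24.7805 [stop]  node(4,2) S=70.5300 payoff=10.0000 vs cont=9.4947 → 10.0000 [stop]  node(4,3) S=89.2291 payoff=0.0000 vs cont=0.5991 → 0.5991 [wait]  node(4,4) S=112.8857 payoff=0.0000 vs cont=0.0000 → 0.0000 [wait]  ⇒ S*(4)=70.5300
t_3: node(3,0) S=49.5650 payoff=30.9650 vs cont=30.4597 → 30.9650 [stop]  node(3,1) S=62.7058 payoff=17.8242 vs cont=17.3189 → 17.8242 [stop]  node(3,2) S=79.3305 payoff=1.1995 vs cont=5.2903 → 5.2903 [wait]  node(3,3) S=100.3628 payoff=0.0000 vs cont=0.2992 → 0.2992 [wait]  ⇒ S*(3)=62.7058
t_2: node(2,0) S=55.7495 payoff=24.7805 vs cont=24.2752 → 24.7805 [stop]  node(2,1) S=70.5300 payoff=10.0000 vs cont=11.5168 → 11.5168 [wait]  node(2,2) S=89.2291 payoff=0.0000 vs cont=2.7900 → 2.7900 [wait]  ⇒ S*(2)=55.7495
t_1: node(1,0) S=62.7058 payoff=17.8242 vs cont=18.0687 → 18.0687 [wait]  node(1,1) S=79.3305 payoff=1.1995 vs cont=7.1308 → 7.1308 [wait]  ⇒ S*(1)=-
t_0: node(0,0) S=70.5300 payoff=10.0000 vs cont=12.5487 → 12.5487 [wait]  ⇒ S*(0)=-

price = 12.5487
boundary = - - 55.7495 62.7058 70.5300
tree:
12.5487
18.0687 7.1308
24.7805 11.5168 2.7900
30.9650 17.8242 5.2903 0.2992
36.4635 24.7805 10.0000 0.5991 0.0000
41.3520 30.9650 17.8242 1.1995 0.0000 0.0000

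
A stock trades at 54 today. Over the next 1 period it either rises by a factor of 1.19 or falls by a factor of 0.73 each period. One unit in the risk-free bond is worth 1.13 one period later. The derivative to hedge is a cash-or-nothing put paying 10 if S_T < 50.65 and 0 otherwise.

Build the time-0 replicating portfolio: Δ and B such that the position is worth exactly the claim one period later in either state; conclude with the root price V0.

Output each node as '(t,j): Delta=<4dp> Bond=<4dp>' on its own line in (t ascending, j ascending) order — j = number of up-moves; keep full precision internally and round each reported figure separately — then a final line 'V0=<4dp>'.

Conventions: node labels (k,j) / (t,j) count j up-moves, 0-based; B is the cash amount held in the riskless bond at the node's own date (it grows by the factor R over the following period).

(0,0): Delta=-0.4026 Bond=22.8934
V0=1.1543

Under the risk-neutral measure, an up-move has probability p* = (R−d)/(u−d) = 0.8696 and values discount at R = 1.13.
At maturity the claim pays: V(1,0)=10.0000, V(1,1)=0.0000
Node (0,0) S=54.0000: V=(p*·0.0000+(1−p*)·10.0000)/1.13=1.1543; Δ=(0.0000−10.0000)/(64.2600−39.4200)=-0.4026; B=V−Δ·S=22.8934
As a check, the time-0 holding Δ(0,0)·S0 + B(0,0) comes to 1.1543 — exactly V0.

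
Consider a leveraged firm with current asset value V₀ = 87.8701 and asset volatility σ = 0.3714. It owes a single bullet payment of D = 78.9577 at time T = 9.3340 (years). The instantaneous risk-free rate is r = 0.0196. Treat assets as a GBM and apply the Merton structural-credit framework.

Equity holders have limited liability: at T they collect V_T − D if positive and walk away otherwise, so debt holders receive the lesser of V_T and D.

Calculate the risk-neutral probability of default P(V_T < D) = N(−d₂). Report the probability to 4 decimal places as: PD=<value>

PD=0.6224

With assets at 87.8701 and a single debt payment of 78.9577 at 9.3340 years:
d₁ = [ln(V₀/D) + (r + σ²/2)T] / (σ√T)
   = [ln(87.8701/78.9577) + (0.0196 + 0.5·0.3714²)·9.3340] / (0.3714·√9.3340)
   = [0.106947 + 0.826703] / 1.134686 = 0.822827
d₂ = d₁ − σ√T = 0.822827 − 1.134686 = -0.311860
risk-neutral PD = N(−d₂) = N(0.311860) = 0.622426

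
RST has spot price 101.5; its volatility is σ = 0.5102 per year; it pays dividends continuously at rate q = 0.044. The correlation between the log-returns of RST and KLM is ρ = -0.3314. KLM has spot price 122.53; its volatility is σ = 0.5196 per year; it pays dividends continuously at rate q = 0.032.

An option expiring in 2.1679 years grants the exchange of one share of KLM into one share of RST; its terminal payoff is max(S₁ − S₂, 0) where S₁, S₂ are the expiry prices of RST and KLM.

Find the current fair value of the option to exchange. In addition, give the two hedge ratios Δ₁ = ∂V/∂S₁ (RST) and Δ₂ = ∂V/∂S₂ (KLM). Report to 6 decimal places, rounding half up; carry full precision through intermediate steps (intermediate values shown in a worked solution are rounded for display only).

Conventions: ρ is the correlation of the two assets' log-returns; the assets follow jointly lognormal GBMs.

exchange price = 37.507937
Δ1 = 0.610829
Δ2 = -0.199879

σ_eff = √(σ₁² + σ₂² − 2ρσ₁σ₂) = √(0.5102² + 0.5196² − 2·-0.3314·0.5102·0.5196) = 0.840236
d₁ = (ln(S₁/S₂) + (q₂ − q₁ + σ_eff²/2)T) / (σ_eff√T) = (ln(101.5/122.53) + (0.032 − 0.044 + 0.352998)·2.1679) / 1.237146 = 0.445342
d₂ = d₁ − σ_eff√T = 0.445342 − 1.237146 = -0.791804
N(d₁) = 0.671964,  N(d₂) = 0.214238
V = S₁·e^{−q₁T}·N(d₁) − S₂·e^{−q₂T}·N(d₂) = 61.999121 − 24.491184 = 37.507937
Key observation: pricing in KLM-units makes this a unit-strike call on the ratio S₁/S₂ — the risk-free rate cancels and cannot affect the value.
Δ₁ = e^{−q₁T}·N(d₁) = 0.610829;  Δ₂ = −e^{−q₂T}·N(d₂) = -0.199879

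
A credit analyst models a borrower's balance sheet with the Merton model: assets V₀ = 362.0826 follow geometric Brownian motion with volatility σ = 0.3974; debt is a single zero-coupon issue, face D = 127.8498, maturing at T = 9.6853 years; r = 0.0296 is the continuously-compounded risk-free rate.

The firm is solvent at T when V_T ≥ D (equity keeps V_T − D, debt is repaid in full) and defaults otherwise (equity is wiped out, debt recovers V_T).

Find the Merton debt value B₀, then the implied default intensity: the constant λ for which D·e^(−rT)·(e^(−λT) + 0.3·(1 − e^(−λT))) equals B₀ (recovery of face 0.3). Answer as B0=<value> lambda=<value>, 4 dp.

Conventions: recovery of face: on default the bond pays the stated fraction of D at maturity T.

With assets at 362.0826 and a single debt payment of 127.8498 at 9.6853 years:
d₁ = [ln(V₀/D) + (r + σ²/2)T] / (σ√T)
   = [ln(362.0826/127.8498) + (0.0296 + 0.5·0.3974²)·9.6853] / (0.3974·√9.6853)
   = [1.041016 + 1.051469] / 1.236757 = 1.691913
d₂ = d₁ − σ√T = 1.691913 − 1.236757 = 0.455156
N(d₁) = 0.954669,  N(d₂) = 0.675501,  e^(−rT) = 0.750748
E₀ = V₀·N(d₁) − D·e^(−rT)·N(d₂)
   = 362.0826·0.954669 − 127.8498·0.750748·0.675501 = 280.832264
B₀ = V₀ − E₀ = 362.0826 − 280.832264 = 81.250336
e^(−λT) = (B₀·e^(rT)/D − 0.3)/(1 − 0.3) = (81.2503·1.332004/127.8498 − 0.3)/0.7 = 0.78072436
λ = −ln(0.78072436)/9.6853 = 0.025558

B0=81.2503 lambda=0.0256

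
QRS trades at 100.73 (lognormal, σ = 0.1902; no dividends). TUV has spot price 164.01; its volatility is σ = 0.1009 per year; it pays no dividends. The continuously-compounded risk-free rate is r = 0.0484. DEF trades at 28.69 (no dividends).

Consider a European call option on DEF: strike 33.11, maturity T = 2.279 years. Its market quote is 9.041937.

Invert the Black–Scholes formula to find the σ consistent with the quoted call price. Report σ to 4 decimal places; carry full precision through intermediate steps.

sigma = 0.5577

At σ = 0.5577 the Black–Scholes value reproduces the quote:
σ√T = 0.5577·√2.279 = 0.841924
d₁ = (ln(S/K) + (r+σ²/2)T) / (σ√T) = (ln(28.69/33.11) + (0.0484+0.5577²/2)·2.279) / 0.841924 = (-0.143287 + 0.464721) / 0.841924 = 0.381786
d₂ = d₁ − σ√T = 0.381786 − 0.841924 = -0.460138
e^{−rT} = 0.895562
N(d₁) = 0.648690,  N(d₂) = 0.322709
V = S·N(d₁) − K·e^{−rT}·N(d₂) = 18.610915 − 9.568978 = 9.041937 (matching the quote); vega is positive throughout, so no other σ reproduces this price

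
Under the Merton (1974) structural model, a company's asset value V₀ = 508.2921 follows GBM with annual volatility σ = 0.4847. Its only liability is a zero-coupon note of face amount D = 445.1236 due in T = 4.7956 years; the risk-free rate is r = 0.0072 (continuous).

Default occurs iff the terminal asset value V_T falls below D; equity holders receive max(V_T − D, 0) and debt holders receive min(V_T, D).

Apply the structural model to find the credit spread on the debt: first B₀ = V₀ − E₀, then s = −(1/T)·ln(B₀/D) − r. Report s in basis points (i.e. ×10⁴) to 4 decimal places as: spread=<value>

Work the structural quantities from V₀ = 508.2921 against face 445.1236:
d₁ = [ln(V₀/D) + (r + σ²/2)T] / (σ√T)
   = [ln(508.2921/445.1236) + (0.0072 + 0.5·0.4847²)·4.7956] / (0.4847·√4.7956)
   = [0.132704 + 0.597853] / 1.061438 = 0.688272
d₂ = d₁ − σ√T = 0.688272 − 1.061438 = -0.373166
N(d₁) = 0.754359,  N(d₂) = 0.354512,  e^(−rT) = 0.966061
E₀ = V₀·N(d₁) − D·e^(−rT)·N(d₂)
   = 508.2921·0.754359 − 445.1236·0.966061·0.354512 = 230.988574
B₀ = V₀ − E₀ = 508.2921 − 230.988574 = 277.303526
spread = −(1/T)·ln(B₀/D) − r = −(1/4.7956)·ln(277.303526/445.1236) − 0.0072 = 0.09148199
in basis points: 0.09148199 × 10⁴ = 914.8199 bp

spread=914.8199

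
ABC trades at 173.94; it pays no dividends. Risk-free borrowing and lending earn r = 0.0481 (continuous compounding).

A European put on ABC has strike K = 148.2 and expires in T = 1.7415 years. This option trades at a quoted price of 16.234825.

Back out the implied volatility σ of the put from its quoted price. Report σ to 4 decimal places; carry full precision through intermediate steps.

At σ = 0.3926 the Black–Scholes value reproduces the quote:
σ√T = 0.3926·√1.7415 = 0.518098
d₁ = (ln(S/K) + (r+σ²/2)T) / (σ√T) = (ln(173.94/148.2) + (0.0481+0.3926²/2)·1.7415) / 0.518098 = (0.160148 + 0.217979) / 0.518098 = 0.729836
d₂ = d₁ − σ√T = 0.729836 − 0.518098 = 0.211738
e^{−rT} = 0.919646
N(−d₁) = 0.232745,  N(−d₂) = 0.416156
V = K·e^{−rT}·N(−d₂) − S·N(−d₁) = 56.718527 − 40.483702 = 16.234825 (the observed quote) — the price is monotone increasing in volatility, hence this σ is the only solution

sigma = 0.3926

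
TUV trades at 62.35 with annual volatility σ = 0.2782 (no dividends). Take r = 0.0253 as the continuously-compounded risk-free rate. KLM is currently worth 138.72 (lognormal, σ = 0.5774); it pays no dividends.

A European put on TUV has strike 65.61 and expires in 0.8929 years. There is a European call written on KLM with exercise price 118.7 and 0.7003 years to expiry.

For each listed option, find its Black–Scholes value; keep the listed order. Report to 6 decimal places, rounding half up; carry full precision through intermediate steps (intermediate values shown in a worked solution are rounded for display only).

[TUV put K=65.61]
σ√T = 0.2782·√0.8929 = 0.262881
d₁ = (ln(S/K) + (r+σ²/2)T) / (σ√T) = (ln(62.35/65.61) + (0.0253+0.2782²/2)·0.8929) / 0.262881 = (-0.050964 + 0.057143) / 0.262881 = 0.023505
d₂ = d₁ − σ√T = 0.023505 − 0.262881 = -0.239376
e^{−rT} = 0.977663
N(−d₁) = 0.490624,  N(−d₂) = 0.594593
price = K·e^{−rT}·N(−d₂) − S·N(−d₁) = 38.139835 − 30.590388 = 7.549447
[KLM call K=118.7]
σ√T = 0.5774·√0.7003 = 0.483191
d₁ = (ln(S/K) + (r+σ²/2)T) / (σ√T) = (ln(138.72/118.7) + (0.0253+0.5774²/2)·0.7003) / 0.483191 = (0.155858 + 0.134454) / 0.483191 = 0.600824
d₂ = d₁ − σ√T = 0.600824 − 0.483191 = 0.117633
e^{−rT} = 0.982438
N(d₁) = 0.726021,  N(d₂) = 0.546821
price = S·N(d₁) − K·e^{−rT}·N(d₂) = 100.713670 − 63.767729 = 36.945941

price(TUV put K=65.61) = 7.549447
price(KLM call K=118.7) = 36.945941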